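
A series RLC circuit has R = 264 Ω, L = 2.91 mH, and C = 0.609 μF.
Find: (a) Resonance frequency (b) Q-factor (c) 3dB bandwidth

Step 1 — Resonance: ω₀ = 1/√(LC) = 1/√(0.00291·6.09e-07) = 2.375e+04 rad/s.
Step 2 — f₀ = ω₀/(2π) = 3781 Hz.
Step 3 — Series Q: Q = ω₀L/R = 2.375e+04·0.00291/264 = 0.2618.
Step 4 — Bandwidth: Δω = ω₀/Q = 9.072e+04 rad/s; BW = Δω/(2π) = 1.444e+04 Hz.

(a) f₀ = 3781 Hz  (b) Q = 0.2618  (c) BW = 1.444e+04 Hz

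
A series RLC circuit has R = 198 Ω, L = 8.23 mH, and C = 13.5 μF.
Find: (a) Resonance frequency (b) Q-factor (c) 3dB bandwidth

Step 1 — Resonance condition Im(Z)=0 gives ω₀ = 1/√(LC).
Step 2 — ω₀ = 1/√(0.00823·1.35e-05) = 3000 rad/s.
Step 3 — f₀ = ω₀/(2π) = 477.5 Hz.
Step 4 — Series Q: Q = ω₀L/R = 3000·0.00823/198 = 0.1247.
Step 5 — 3dB bandwidth: Δω = ω₀/Q = 2.406e+04 rad/s; BW = Δω/(2π) = 3829 Hz.

(a) f₀ = 477.5 Hz  (b) Q = 0.1247  (c) BW = 3829 Hz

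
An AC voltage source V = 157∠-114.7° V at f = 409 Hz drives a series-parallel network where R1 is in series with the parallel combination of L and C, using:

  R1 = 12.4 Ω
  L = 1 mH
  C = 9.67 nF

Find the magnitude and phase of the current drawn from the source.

Step 1 — Angular frequency: ω = 2π·f = 2π·409 = 2570 rad/s.
Step 2 — Component impedances:
  R1: Z = R = 12.4 Ω
  L: Z = jωL = j·2570·0.001 = 0 + j2.57 Ω
  C: Z = 1/(jωC) = -j/(ω·C) = 0 - j4.024e+04 Ω
Step 3 — Parallel branch: L || C = 1/(1/L + 1/C) = 0 + j2.57 Ω.
Step 4 — Series with R1: Z_total = R1 + (L || C) = 12.4 + j2.57 Ω = 12.66∠11.7° Ω.
Step 5 — Source phasor: V = 157∠-114.7° V = -65.61 - j142.6 V.
Step 6 — Ohm's law: I = V / Z_total = (-65.61 - j142.6) / (12.4 + j2.57) = -7.359 - j9.978 A.
Step 7 — Convert to polar: |I| = 12.4 A, ∠I = -126.4°.

I = 12.4∠-126.4° A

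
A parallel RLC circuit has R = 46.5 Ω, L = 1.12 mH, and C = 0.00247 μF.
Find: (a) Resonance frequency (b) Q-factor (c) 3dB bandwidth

Step 1 — Resonance: ω₀ = 1/√(LC) = 1/√(0.00112·2.47e-09) = 6.012e+05 rad/s.
Step 2 — f₀ = ω₀/(2π) = 9.569e+04 Hz.
Step 3 — Parallel Q: Q = R/(ω₀L) = 46.5/(6.012e+05·0.00112) = 0.06905.
Step 4 — Bandwidth: Δω = ω₀/Q = 8.707e+06 rad/s; BW = Δω/(2π) = 1.386e+06 Hz.

(a) f₀ = 9.569e+04 Hz  (b) Q = 0.06905  (c) BW = 1.386e+06 Hz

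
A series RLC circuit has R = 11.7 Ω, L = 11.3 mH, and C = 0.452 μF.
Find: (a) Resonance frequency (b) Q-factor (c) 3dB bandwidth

Step 1 — Resonance: ω₀ = 1/√(LC) = 1/√(0.0113·4.52e-07) = 1.399e+04 rad/s.
Step 2 — f₀ = ω₀/(2π) = 2227 Hz.
Step 3 — Series Q: Q = ω₀L/R = 1.399e+04·0.0113/11.7 = 13.51.
Step 4 — Bandwidth: Δω = ω₀/Q = 1035 rad/s; BW = Δω/(2π) = 164.8 Hz.

(a) f₀ = 2227 Hz  (b) Q = 13.51  (c) BW = 164.8 Hz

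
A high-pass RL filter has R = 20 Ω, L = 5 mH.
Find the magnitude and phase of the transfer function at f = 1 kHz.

Step 1 — Angular frequency: ω = 2π·1000 = 6283 rad/s.
Step 2 — Transfer function: H(jω) = jωL/(R + jωL).
Step 3 — Numerator jωL = j·31.42; denominator R + jωL = 20 + j31.42.
Step 4 — H = 0.7116 + j0.453.
Step 5 — Magnitude: |H| = 0.8436 (-1.5 dB); phase: φ = 32.5°.

|H| = 0.8436 (-1.5 dB), φ = 32.5°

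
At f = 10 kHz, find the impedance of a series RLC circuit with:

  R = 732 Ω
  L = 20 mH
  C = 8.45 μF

Step 1 — Angular frequency: ω = 2π·f = 2π·1e+04 = 6.283e+04 rad/s.
Step 2 — Component impedances:
  R: Z = R = 732 Ω
  L: Z = jωL = j·6.283e+04·0.02 = 0 + j1257 Ω
  C: Z = 1/(jωC) = -j/(ω·C) = 0 - j1.883 Ω
Step 3 — Series combination: Z_total = R + L + C = 732 + j1255 Ω = 1453∠59.7° Ω.

Z = 732 + j1255 Ω = 1453∠59.7° Ω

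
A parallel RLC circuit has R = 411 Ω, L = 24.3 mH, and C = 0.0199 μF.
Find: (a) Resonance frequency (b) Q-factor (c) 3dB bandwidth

Step 1 — Resonance: ω₀ = 1/√(LC) = 1/√(0.0243·1.99e-08) = 4.547e+04 rad/s.
Step 2 — f₀ = ω₀/(2π) = 7238 Hz.
Step 3 — Parallel Q: Q = R/(ω₀L) = 411/(4.547e+04·0.0243) = 0.3719.
Step 4 — Bandwidth: Δω = ω₀/Q = 1.223e+05 rad/s; BW = Δω/(2π) = 1.946e+04 Hz.

(a) f₀ = 7238 Hz  (b) Q = 0.3719  (c) BW = 1.946e+04 Hz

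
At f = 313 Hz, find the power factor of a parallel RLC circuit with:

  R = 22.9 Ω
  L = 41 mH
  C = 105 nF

Step 1 — Angular frequency: ω = 2π·f = 2π·313 = 1967 rad/s.
Step 2 — Component impedances:
  R: Z = R = 22.9 Ω
  L: Z = jωL = j·1967·0.041 = 0 + j80.63 Ω
  C: Z = 1/(jωC) = -j/(ω·C) = 0 - j4843 Ω
Step 3 — Parallel combination: 1/Z_total = 1/R + 1/L + 1/C; Z_total = 21.24 + j5.933 Ω = 22.06∠15.6° Ω.
Step 4 — Power factor: PF = cos(φ) = Re(Z)/|Z| = 21.243/22.056 = 0.9631.
Step 5 — Type: Im(Z) = 5.933 ⇒ lagging (phase φ = 15.6°).

PF = 0.9631 (lagging, φ = 15.6°)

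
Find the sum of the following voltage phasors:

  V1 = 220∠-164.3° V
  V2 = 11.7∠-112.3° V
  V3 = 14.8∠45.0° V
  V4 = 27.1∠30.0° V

Step 1 — Convert each phasor to rectangular form:
  V1 = 220·(cos(-164.3°) + j·sin(-164.3°)) = -211.8 - j59.53 V
  V2 = 11.7·(cos(-112.3°) + j·sin(-112.3°)) = -4.44 - j10.82 V
  V3 = 14.8·(cos(45.0°) + j·sin(45.0°)) = 10.47 + j10.47 V
  V4 = 27.1·(cos(30.0°) + j·sin(30.0°)) = 23.47 + j13.55 V
Step 2 — Sum components: V_total = -182.3 - j46.34 V.
Step 3 — Convert to polar: |V_total| = 188.1 V, ∠V_total = -165.7°.

V_total = 188.1∠-165.7° V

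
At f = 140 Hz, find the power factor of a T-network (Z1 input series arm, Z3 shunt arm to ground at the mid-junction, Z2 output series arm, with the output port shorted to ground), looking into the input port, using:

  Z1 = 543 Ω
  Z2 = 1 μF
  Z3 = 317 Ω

Step 1 — Angular frequency: ω = 2π·f = 2π·140 = 879.6 rad/s.
Step 2 — Component impedances:
  Z1: Z = R = 543 Ω
  Z2: Z = 1/(jωC) = -j/(ω·C) = 0 - j1137 Ω
  Z3: Z = R = 317 Ω
Step 3 — With the output port shorted to ground, the output series arm Z2 runs from the junction to ground; the shunt arm Z3 also runs from the junction to ground. They appear in parallel: Z3 || Z2 = 294.1 - j82.02 Ω.
Step 4 — Series with input arm Z1: Z_in = Z1 + (Z3 || Z2) = 837.1 - j82.02 Ω = 841.1∠-5.6° Ω.
Step 5 — Power factor: PF = cos(φ) = Re(Z)/|Z| = 837.1/841.1 = 0.9952.
Step 6 — Type: Im(Z) = -82.02 ⇒ leading (phase φ = -5.6°).

PF = 0.9952 (leading, φ = -5.6°)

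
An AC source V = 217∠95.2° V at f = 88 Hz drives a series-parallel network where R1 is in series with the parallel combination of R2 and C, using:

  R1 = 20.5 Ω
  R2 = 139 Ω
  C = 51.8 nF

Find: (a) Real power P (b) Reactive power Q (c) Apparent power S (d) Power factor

Step 1 — Angular frequency: ω = 2π·f = 2π·88 = 552.9 rad/s.
Step 2 — Component impedances:
  R1: Z = R = 20.5 Ω
  R2: Z = R = 139 Ω
  C: Z = 1/(jωC) = -j/(ω·C) = 0 - j3.491e+04 Ω
Step 3 — Parallel branch: R2 || C = 1/(1/R2 + 1/C) = 139 - j0.5534 Ω.
Step 4 — Series with R1: Z_total = R1 + (R2 || C) = 159.5 - j0.5534 Ω = 159.5∠-0.2° Ω.
Step 5 — Source phasor: V = 217∠95.2° V = -19.67 + j216.1 V.
Step 6 — Current: I = V / Z = -0.128 + j1.354 A = 1.361∠95.4° A.
Step 7 — Complex power: S = V·I* = 295.2 - j1.024 VA.
Step 8 — Real power: P = Re(S) = 295.2 W.
Step 9 — Reactive power: Q = Im(S) = -1.024 VAR.
Step 10 — Apparent power: |S| = 295.2 VA.
Step 11 — Power factor: PF = P/|S| = 1 (leading).

(a) P = 295.2 W  (b) Q = -1.024 VAR  (c) S = 295.2 VA  (d) PF = 1 (leading)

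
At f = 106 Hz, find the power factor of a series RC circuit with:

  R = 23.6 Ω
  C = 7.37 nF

Step 1 — Angular frequency: ω = 2π·f = 2π·106 = 666 rad/s.
Step 2 — Component impedances:
  R: Z = R = 23.6 Ω
  C: Z = 1/(jωC) = -j/(ω·C) = 0 - j2.037e+05 Ω
Step 3 — Series combination: Z_total = R + C = 23.6 - j2.037e+05 Ω = 2.037e+05∠-90.0° Ω.
Step 4 — Power factor: PF = cos(φ) = Re(Z)/|Z| = 23.6/2.0373e+05 = 0.0001158.
Step 5 — Type: Im(Z) = -2.037e+05 ⇒ leading (phase φ = -90.0°).

PF = 0.0001158 (leading, φ = -90.0°)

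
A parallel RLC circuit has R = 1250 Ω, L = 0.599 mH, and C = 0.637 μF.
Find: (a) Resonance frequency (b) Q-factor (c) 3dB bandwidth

Step 1 — Resonance: ω₀ = 1/√(LC) = 1/√(0.000599·6.37e-07) = 5.119e+04 rad/s.
Step 2 — f₀ = ω₀/(2π) = 8148 Hz.
Step 3 — Parallel Q: Q = R/(ω₀L) = 1250/(5.119e+04·0.000599) = 40.76.
Step 4 — Bandwidth: Δω = ω₀/Q = 1256 rad/s; BW = Δω/(2π) = 199.9 Hz.

(a) f₀ = 8148 Hz  (b) Q = 40.76  (c) BW = 199.9 Hz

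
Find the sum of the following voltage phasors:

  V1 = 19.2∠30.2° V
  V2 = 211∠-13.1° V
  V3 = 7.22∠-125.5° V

Step 1 — Convert each phasor to rectangular form:
  V1 = 19.2·(cos(30.2°) + j·sin(30.2°)) = 16.59 + j9.658 V
  V2 = 211·(cos(-13.1°) + j·sin(-13.1°)) = 205.5 - j47.82 V
  V3 = 7.22·(cos(-125.5°) + j·sin(-125.5°)) = -4.193 - j5.878 V
Step 2 — Sum components: V_total = 217.9 - j44.04 V.
Step 3 — Convert to polar: |V_total| = 222.3 V, ∠V_total = -11.4°.

V_total = 222.3∠-11.4° V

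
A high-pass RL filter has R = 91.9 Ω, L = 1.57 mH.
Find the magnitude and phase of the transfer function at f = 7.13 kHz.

Step 1 — Angular frequency: ω = 2π·7130 = 4.48e+04 rad/s.
Step 2 — Transfer function: H(jω) = jωL/(R + jωL).
Step 3 — Numerator jωL = j·70.33; denominator R + jωL = 91.9 + j70.33.
Step 4 — H = 0.3694 + j0.4826.
Step 5 — Magnitude: |H| = 0.6078 (-4.3 dB); phase: φ = 52.6°.

|H| = 0.6078 (-4.3 dB), φ = 52.6°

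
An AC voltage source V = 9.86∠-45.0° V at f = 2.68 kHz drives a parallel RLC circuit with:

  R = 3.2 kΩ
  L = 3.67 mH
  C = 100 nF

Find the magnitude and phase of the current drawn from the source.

Step 1 — Angular frequency: ω = 2π·f = 2π·2680 = 1.684e+04 rad/s.
Step 2 — Component impedances:
  R: Z = R = 3200 Ω
  L: Z = jωL = j·1.684e+04·0.00367 = 0 + j61.8 Ω
  C: Z = 1/(jωC) = -j/(ω·C) = 0 - j593.9 Ω
Step 3 — Parallel combination: 1/Z_total = 1/R + 1/L + 1/C; Z_total = 1.486 + j68.94 Ω = 68.96∠88.8° Ω.
Step 4 — Source phasor: V = 9.86∠-45.0° V = 6.972 - j6.972 V.
Step 5 — Ohm's law: I = V / Z_total = (6.972 - j6.972) / (1.486 + j68.94) = -0.0989 - j0.1033 A.
Step 6 — Convert to polar: |I| = 0.143 A, ∠I = -133.8°.

I = 0.143∠-133.8° A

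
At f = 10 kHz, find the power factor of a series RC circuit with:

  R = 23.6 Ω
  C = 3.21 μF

Step 1 — Angular frequency: ω = 2π·f = 2π·1e+04 = 6.283e+04 rad/s.
Step 2 — Component impedances:
  R: Z = R = 23.6 Ω
  C: Z = 1/(jωC) = -j/(ω·C) = 0 - j4.958 Ω
Step 3 — Series combination: Z_total = R + C = 23.6 - j4.958 Ω = 24.12∠-11.9° Ω.
Step 4 — Power factor: PF = cos(φ) = Re(Z)/|Z| = 23.6/24.115 = 0.9786.
Step 5 — Type: Im(Z) = -4.958 ⇒ leading (phase φ = -11.9°).

PF = 0.9786 (leading, φ = -11.9°)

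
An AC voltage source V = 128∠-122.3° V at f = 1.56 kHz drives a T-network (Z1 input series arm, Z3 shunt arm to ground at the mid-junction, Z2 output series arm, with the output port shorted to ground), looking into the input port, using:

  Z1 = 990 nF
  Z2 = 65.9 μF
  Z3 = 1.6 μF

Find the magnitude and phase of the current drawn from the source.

Step 1 — Angular frequency: ω = 2π·f = 2π·1560 = 9802 rad/s.
Step 2 — Component impedances:
  Z1: Z = 1/(jωC) = -j/(ω·C) = 0 - j103.1 Ω
  Z2: Z = 1/(jωC) = -j/(ω·C) = 0 - j1.548 Ω
  Z3: Z = 1/(jωC) = -j/(ω·C) = 0 - j63.76 Ω
Step 3 — With the output port shorted to ground, the output series arm Z2 runs from the junction to ground; the shunt arm Z3 also runs from the junction to ground. They appear in parallel: Z3 || Z2 = 0 - j1.511 Ω.
Step 4 — Series with input arm Z1: Z_in = Z1 + (Z3 || Z2) = 0 - j104.6 Ω = 104.6∠-90.0° Ω.
Step 5 — Source phasor: V = 128∠-122.3° V = -68.4 - j108.2 V.
Step 6 — Ohm's law: I = V / Z_total = (-68.4 - j108.2) / (0 - j104.6) = 1.035 - j0.6541 A.
Step 7 — Convert to polar: |I| = 1.224 A, ∠I = -32.3°.

I = 1.224∠-32.3° A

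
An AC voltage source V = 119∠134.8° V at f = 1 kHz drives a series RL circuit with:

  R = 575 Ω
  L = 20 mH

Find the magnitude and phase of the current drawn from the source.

Step 1 — Angular frequency: ω = 2π·f = 2π·1000 = 6283 rad/s.
Step 2 — Component impedances:
  R: Z = R = 575 Ω
  L: Z = jωL = j·6283·0.02 = 0 + j125.7 Ω
Step 3 — Series combination: Z_total = R + L = 575 + j125.7 Ω = 588.6∠12.3° Ω.
Step 4 — Source phasor: V = 119∠134.8° V = -83.85 + j84.44 V.
Step 5 — Ohm's law: I = V / Z_total = (-83.85 + j84.44) / (575 + j125.7) = -0.1086 + j0.1706 A.
Step 6 — Convert to polar: |I| = 0.2022 A, ∠I = 122.5°.

I = 0.2022∠122.5° A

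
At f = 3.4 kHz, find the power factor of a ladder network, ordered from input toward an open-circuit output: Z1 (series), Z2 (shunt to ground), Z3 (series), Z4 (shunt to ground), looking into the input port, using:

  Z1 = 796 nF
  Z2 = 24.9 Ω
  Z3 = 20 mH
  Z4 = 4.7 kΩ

Step 1 — Angular frequency: ω = 2π·f = 2π·3400 = 2.136e+04 rad/s.
Step 2 — Component impedances:
  Z1: Z = 1/(jωC) = -j/(ω·C) = 0 - j58.81 Ω
  Z2: Z = R = 24.9 Ω
  Z3: Z = jωL = j·2.136e+04·0.02 = 0 + j427.3 Ω
  Z4: Z = R = 4700 Ω
Step 3 — Ladder network (open output): work backward from the far end, alternating series and parallel combinations. Z_in = 24.77 - j58.8 Ω = 63.8∠-67.2° Ω.
Step 4 — Power factor: PF = cos(φ) = Re(Z)/|Z| = 24.77/63.8 = 0.3882.
Step 5 — Type: Im(Z) = -58.8 ⇒ leading (phase φ = -67.2°).

PF = 0.3882 (leading, φ = -67.2°)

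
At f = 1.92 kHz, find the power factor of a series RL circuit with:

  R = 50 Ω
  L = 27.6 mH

Step 1 — Angular frequency: ω = 2π·f = 2π·1920 = 1.206e+04 rad/s.
Step 2 — Component impedances:
  R: Z = R = 50 Ω
  L: Z = jωL = j·1.206e+04·0.0276 = 0 + j333 Ω
Step 3 — Series combination: Z_total = R + L = 50 + j333 Ω = 336.7∠81.5° Ω.
Step 4 — Power factor: PF = cos(φ) = Re(Z)/|Z| = 50/336.7 = 0.1485.
Step 5 — Type: Im(Z) = 333 ⇒ lagging (phase φ = 81.5°).

PF = 0.1485 (lagging, φ = 81.5°)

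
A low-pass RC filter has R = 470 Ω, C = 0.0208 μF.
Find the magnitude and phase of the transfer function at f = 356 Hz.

Step 1 — Angular frequency: ω = 2π·356 = 2237 rad/s.
Step 2 — Transfer function: H(jω) = 1/(1 + jωRC).
Step 3 — Denominator: 1 + jωRC = 1 + j·2237·470·2.08e-08 = 1 + j0.02187.
Step 4 — H = 0.9995 - j0.02186.
Step 5 — Magnitude: |H| = 0.9998 (-0.0 dB); phase: φ = -1.3°.

|H| = 0.9998 (-0.0 dB), φ = -1.3°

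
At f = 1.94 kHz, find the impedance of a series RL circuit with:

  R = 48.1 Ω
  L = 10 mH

Step 1 — Angular frequency: ω = 2π·f = 2π·1940 = 1.219e+04 rad/s.
Step 2 — Component impedances:
  R: Z = R = 48.1 Ω
  L: Z = jωL = j·1.219e+04·0.01 = 0 + j121.9 Ω
Step 3 — Series combination: Z_total = R + L = 48.1 + j121.9 Ω = 131∠68.5° Ω.

Z = 48.1 + j121.9 Ω = 131∠68.5° Ω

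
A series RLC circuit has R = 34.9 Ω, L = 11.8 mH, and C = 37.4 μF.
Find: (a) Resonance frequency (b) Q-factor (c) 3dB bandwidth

Step 1 — Resonance condition Im(Z)=0 gives ω₀ = 1/√(LC).
Step 2 — ω₀ = 1/√(0.0118·3.74e-05) = 1505 rad/s.
Step 3 — f₀ = ω₀/(2π) = 239.6 Hz.
Step 4 — Series Q: Q = ω₀L/R = 1505·0.0118/34.9 = 0.509.
Step 5 — 3dB bandwidth: Δω = ω₀/Q = 2958 rad/s; BW = Δω/(2π) = 470.7 Hz.

(a) f₀ = 239.6 Hz  (b) Q = 0.509  (c) BW = 470.7 Hz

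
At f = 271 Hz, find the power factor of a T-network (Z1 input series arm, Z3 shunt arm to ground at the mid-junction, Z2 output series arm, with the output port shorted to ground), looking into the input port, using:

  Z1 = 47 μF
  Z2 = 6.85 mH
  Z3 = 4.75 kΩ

Step 1 — Angular frequency: ω = 2π·f = 2π·271 = 1703 rad/s.
Step 2 — Component impedances:
  Z1: Z = 1/(jωC) = -j/(ω·C) = 0 - j12.5 Ω
  Z2: Z = jωL = j·1703·0.00685 = 0 + j11.66 Ω
  Z3: Z = R = 4750 Ω
Step 3 — With the output port shorted to ground, the output series arm Z2 runs from the junction to ground; the shunt arm Z3 also runs from the junction to ground. They appear in parallel: Z3 || Z2 = 0.02864 + j11.66 Ω.
Step 4 — Series with input arm Z1: Z_in = Z1 + (Z3 || Z2) = 0.02864 - j0.8318 Ω = 0.8323∠-88.0° Ω.
Step 5 — Power factor: PF = cos(φ) = Re(Z)/|Z| = 0.02864/0.8323 = 0.03441.
Step 6 — Type: Im(Z) = -0.8318 ⇒ leading (phase φ = -88.0°).

PF = 0.03441 (leading, φ = -88.0°)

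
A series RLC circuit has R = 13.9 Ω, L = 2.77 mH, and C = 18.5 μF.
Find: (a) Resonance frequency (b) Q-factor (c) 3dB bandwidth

Step 1 — Resonance: ω₀ = 1/√(LC) = 1/√(0.00277·1.85e-05) = 4417 rad/s.
Step 2 — f₀ = ω₀/(2π) = 703.1 Hz.
Step 3 — Series Q: Q = ω₀L/R = 4417·0.00277/13.9 = 0.8803.
Step 4 — Bandwidth: Δω = ω₀/Q = 5018 rad/s; BW = Δω/(2π) = 798.6 Hz.

(a) f₀ = 703.1 Hz  (b) Q = 0.8803  (c) BW = 798.6 Hz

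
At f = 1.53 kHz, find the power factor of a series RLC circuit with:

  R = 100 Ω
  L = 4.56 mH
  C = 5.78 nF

Step 1 — Angular frequency: ω = 2π·f = 2π·1530 = 9613 rad/s.
Step 2 — Component impedances:
  R: Z = R = 100 Ω
  L: Z = jωL = j·9613·0.00456 = 0 + j43.84 Ω
  C: Z = 1/(jωC) = -j/(ω·C) = 0 - j1.8e+04 Ω
Step 3 — Series combination: Z_total = R + L + C = 100 - j1.795e+04 Ω = 1.795e+04∠-89.7° Ω.
Step 4 — Power factor: PF = cos(φ) = Re(Z)/|Z| = 100/17953 = 0.00557.
Step 5 — Type: Im(Z) = -1.795e+04 ⇒ leading (phase φ = -89.7°).

PF = 0.00557 (leading, φ = -89.7°)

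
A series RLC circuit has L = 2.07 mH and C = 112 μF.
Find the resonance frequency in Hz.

Step 1 — Resonance condition Im(Z)=0 gives ω₀ = 1/√(LC).
Step 2 — ω₀ = 1/√(0.00207·0.000112) = 2077 rad/s.
Step 3 — f₀ = ω₀/(2π) = 330.5 Hz.

f₀ = 330.5 Hz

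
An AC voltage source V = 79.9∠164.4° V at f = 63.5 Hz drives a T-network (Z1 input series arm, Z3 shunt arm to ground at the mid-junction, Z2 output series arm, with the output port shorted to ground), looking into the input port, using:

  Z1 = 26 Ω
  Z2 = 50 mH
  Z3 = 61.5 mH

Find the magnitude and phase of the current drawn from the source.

Step 1 — Angular frequency: ω = 2π·f = 2π·63.5 = 399 rad/s.
Step 2 — Component impedances:
  Z1: Z = R = 26 Ω
  Z2: Z = jωL = j·399·0.05 = 0 + j19.95 Ω
  Z3: Z = jωL = j·399·0.0615 = 0 + j24.54 Ω
Step 3 — With the output port shorted to ground, the output series arm Z2 runs from the junction to ground; the shunt arm Z3 also runs from the junction to ground. They appear in parallel: Z3 || Z2 = 0 + j11 Ω.
Step 4 — Series with input arm Z1: Z_in = Z1 + (Z3 || Z2) = 26 + j11 Ω = 28.23∠22.9° Ω.
Step 5 — Source phasor: V = 79.9∠164.4° V = -76.96 + j21.49 V.
Step 6 — Ohm's law: I = V / Z_total = (-76.96 + j21.49) / (26 + j11) = -2.214 + j1.763 A.
Step 7 — Convert to polar: |I| = 2.83 A, ∠I = 141.5°.

I = 2.83∠141.5° A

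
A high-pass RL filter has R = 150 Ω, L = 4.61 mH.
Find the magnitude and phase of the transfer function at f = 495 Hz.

Step 1 — Angular frequency: ω = 2π·495 = 3110 rad/s.
Step 2 — Transfer function: H(jω) = jωL/(R + jωL).
Step 3 — Numerator jωL = j·14.34; denominator R + jωL = 150 + j14.34.
Step 4 — H = 0.009054 + j0.09472.
Step 5 — Magnitude: |H| = 0.09515 (-20.4 dB); phase: φ = 84.5°.

|H| = 0.09515 (-20.4 dB), φ = 84.5°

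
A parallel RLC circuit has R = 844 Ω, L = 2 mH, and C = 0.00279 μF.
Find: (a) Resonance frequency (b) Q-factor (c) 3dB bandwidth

Step 1 — Resonance: ω₀ = 1/√(LC) = 1/√(0.002·2.79e-09) = 4.233e+05 rad/s.
Step 2 — f₀ = ω₀/(2π) = 6.738e+04 Hz.
Step 3 — Parallel Q: Q = R/(ω₀L) = 844/(4.233e+05·0.002) = 0.9968.
Step 4 — Bandwidth: Δω = ω₀/Q = 4.247e+05 rad/s; BW = Δω/(2π) = 6.759e+04 Hz.

(a) f₀ = 6.738e+04 Hz  (b) Q = 0.9968  (c) BW = 6.759e+04 Hz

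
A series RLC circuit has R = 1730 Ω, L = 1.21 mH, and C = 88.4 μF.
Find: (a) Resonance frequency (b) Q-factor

Step 1 — Resonance condition Im(Z)=0 gives ω₀ = 1/√(LC).
Step 2 — ω₀ = 1/√(0.00121·8.84e-05) = 3058 rad/s.
Step 3 — f₀ = ω₀/(2π) = 486.6 Hz.
Step 4 — Series Q: Q = ω₀L/R = 3058·0.00121/1730 = 0.002139.

(a) f₀ = 486.6 Hz  (b) Q = 0.002139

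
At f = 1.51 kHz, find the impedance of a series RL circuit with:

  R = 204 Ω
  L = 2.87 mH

Step 1 — Angular frequency: ω = 2π·f = 2π·1510 = 9488 rad/s.
Step 2 — Component impedances:
  R: Z = R = 204 Ω
  L: Z = jωL = j·9488·0.00287 = 0 + j27.23 Ω
Step 3 — Series combination: Z_total = R + L = 204 + j27.23 Ω = 205.8∠7.6° Ω.

Z = 204 + j27.23 Ω = 205.8∠7.6° Ω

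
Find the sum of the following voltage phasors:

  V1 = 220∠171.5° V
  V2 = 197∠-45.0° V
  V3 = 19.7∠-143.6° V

Step 1 — Convert each phasor to rectangular form:
  V1 = 220·(cos(171.5°) + j·sin(171.5°)) = -217.6 + j32.52 V
  V2 = 197·(cos(-45.0°) + j·sin(-45.0°)) = 139.3 - j139.3 V
  V3 = 19.7·(cos(-143.6°) + j·sin(-143.6°)) = -15.86 - j11.69 V
Step 2 — Sum components: V_total = -94.14 - j118.5 V.
Step 3 — Convert to polar: |V_total| = 151.3 V, ∠V_total = -128.5°.

V_total = 151.3∠-128.5° V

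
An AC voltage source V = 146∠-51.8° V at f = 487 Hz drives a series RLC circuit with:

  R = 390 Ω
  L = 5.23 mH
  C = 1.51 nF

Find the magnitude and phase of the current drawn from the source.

Step 1 — Angular frequency: ω = 2π·f = 2π·487 = 3060 rad/s.
Step 2 — Component impedances:
  R: Z = R = 390 Ω
  L: Z = jωL = j·3060·0.00523 = 0 + j16 Ω
  C: Z = 1/(jωC) = -j/(ω·C) = 0 - j2.164e+05 Ω
Step 3 — Series combination: Z_total = R + L + C = 390 - j2.164e+05 Ω = 2.164e+05∠-89.9° Ω.
Step 4 — Source phasor: V = 146∠-51.8° V = 90.29 - j114.7 V.
Step 5 — Ohm's law: I = V / Z_total = (90.29 - j114.7) / (390 - j2.164e+05) = 0.0005309 + j0.0004162 A.
Step 6 — Convert to polar: |I| = 0.0006746 A, ∠I = 38.1°.

I = 0.0006746∠38.1° A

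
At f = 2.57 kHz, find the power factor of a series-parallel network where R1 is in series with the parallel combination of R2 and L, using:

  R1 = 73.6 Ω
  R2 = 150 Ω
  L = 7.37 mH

Step 1 — Angular frequency: ω = 2π·f = 2π·2570 = 1.615e+04 rad/s.
Step 2 — Component impedances:
  R1: Z = R = 73.6 Ω
  R2: Z = R = 150 Ω
  L: Z = jωL = j·1.615e+04·0.00737 = 0 + j119 Ω
Step 3 — Parallel branch: R2 || L = 1/(1/R2 + 1/L) = 57.95 + j73.04 Ω.
Step 4 — Series with R1: Z_total = R1 + (R2 || L) = 131.5 + j73.04 Ω = 150.5∠29.0° Ω.
Step 5 — Power factor: PF = cos(φ) = Re(Z)/|Z| = 131.55/150.46 = 0.8743.
Step 6 — Type: Im(Z) = 73.04 ⇒ lagging (phase φ = 29.0°).

PF = 0.8743 (lagging, φ = 29.0°)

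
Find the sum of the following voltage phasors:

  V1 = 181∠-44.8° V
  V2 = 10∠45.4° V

Step 1 — Convert each phasor to rectangular form:
  V1 = 181·(cos(-44.8°) + j·sin(-44.8°)) = 128.4 - j127.5 V
  V2 = 10·(cos(45.4°) + j·sin(45.4°)) = 7.022 + j7.12 V
Step 2 — Sum components: V_total = 135.5 - j120.4 V.
Step 3 — Convert to polar: |V_total| = 181.2 V, ∠V_total = -41.6°.

V_total = 181.2∠-41.6° V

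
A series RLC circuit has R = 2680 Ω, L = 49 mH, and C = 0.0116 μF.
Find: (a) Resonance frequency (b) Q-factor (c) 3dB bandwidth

Step 1 — Resonance condition Im(Z)=0 gives ω₀ = 1/√(LC).
Step 2 — ω₀ = 1/√(0.049·1.16e-08) = 4.194e+04 rad/s.
Step 3 — f₀ = ω₀/(2π) = 6676 Hz.
Step 4 — Series Q: Q = ω₀L/R = 4.194e+04·0.049/2680 = 0.7669.
Step 5 — 3dB bandwidth: Δω = ω₀/Q = 5.469e+04 rad/s; BW = Δω/(2π) = 8705 Hz.

(a) f₀ = 6676 Hz  (b) Q = 0.7669  (c) BW = 8705 Hz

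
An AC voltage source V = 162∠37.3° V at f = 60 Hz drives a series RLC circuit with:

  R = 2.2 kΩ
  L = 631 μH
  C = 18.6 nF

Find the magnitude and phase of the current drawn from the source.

Step 1 — Angular frequency: ω = 2π·f = 2π·60 = 377 rad/s.
Step 2 — Component impedances:
  R: Z = R = 2200 Ω
  L: Z = jωL = j·377·0.000631 = 0 + j0.2379 Ω
  C: Z = 1/(jωC) = -j/(ω·C) = 0 - j1.426e+05 Ω
Step 3 — Series combination: Z_total = R + L + C = 2200 - j1.426e+05 Ω = 1.426e+05∠-89.1° Ω.
Step 4 — Source phasor: V = 162∠37.3° V = 128.9 + j98.17 V.
Step 5 — Ohm's law: I = V / Z_total = (128.9 + j98.17) / (2200 - j1.426e+05) = -0.0006743 + j0.000914 A.
Step 6 — Convert to polar: |I| = 0.001136 A, ∠I = 126.4°.

I = 0.001136∠126.4° A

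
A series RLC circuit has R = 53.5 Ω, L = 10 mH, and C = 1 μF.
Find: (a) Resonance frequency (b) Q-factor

Step 1 — Resonance condition Im(Z)=0 gives ω₀ = 1/√(LC).
Step 2 — ω₀ = 1/√(0.01·1e-06) = 1e+04 rad/s.
Step 3 — f₀ = ω₀/(2π) = 1592 Hz.
Step 4 — Series Q: Q = ω₀L/R = 1e+04·0.01/53.5 = 1.869.

(a) f₀ = 1592 Hz  (b) Q = 1.869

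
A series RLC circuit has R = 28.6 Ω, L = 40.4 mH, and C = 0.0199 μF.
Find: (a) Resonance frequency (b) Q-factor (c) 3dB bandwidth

Step 1 — Resonance condition Im(Z)=0 gives ω₀ = 1/√(LC).
Step 2 — ω₀ = 1/√(0.0404·1.99e-08) = 3.527e+04 rad/s.
Step 3 — f₀ = ω₀/(2π) = 5613 Hz.
Step 4 — Series Q: Q = ω₀L/R = 3.527e+04·0.0404/28.6 = 49.82.
Step 5 — 3dB bandwidth: Δω = ω₀/Q = 707.9 rad/s; BW = Δω/(2π) = 112.7 Hz.

(a) f₀ = 5613 Hz  (b) Q = 49.82  (c) BW = 112.7 Hz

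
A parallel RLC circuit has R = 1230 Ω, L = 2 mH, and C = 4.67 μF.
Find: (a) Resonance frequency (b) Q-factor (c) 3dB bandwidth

Step 1 — Resonance: ω₀ = 1/√(LC) = 1/√(0.002·4.67e-06) = 1.035e+04 rad/s.
Step 2 — f₀ = ω₀/(2π) = 1647 Hz.
Step 3 — Parallel Q: Q = R/(ω₀L) = 1230/(1.035e+04·0.002) = 59.44.
Step 4 — Bandwidth: Δω = ω₀/Q = 174.1 rad/s; BW = Δω/(2π) = 27.71 Hz.

(a) f₀ = 1647 Hz  (b) Q = 59.44  (c) BW = 27.71 Hz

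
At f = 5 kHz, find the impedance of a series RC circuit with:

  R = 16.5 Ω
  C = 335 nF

Step 1 — Angular frequency: ω = 2π·f = 2π·5000 = 3.142e+04 rad/s.
Step 2 — Component impedances:
  R: Z = R = 16.5 Ω
  C: Z = 1/(jωC) = -j/(ω·C) = 0 - j95.02 Ω
Step 3 — Series combination: Z_total = R + C = 16.5 - j95.02 Ω = 96.44∠-80.1° Ω.

Z = 16.5 - j95.02 Ω = 96.44∠-80.1° Ω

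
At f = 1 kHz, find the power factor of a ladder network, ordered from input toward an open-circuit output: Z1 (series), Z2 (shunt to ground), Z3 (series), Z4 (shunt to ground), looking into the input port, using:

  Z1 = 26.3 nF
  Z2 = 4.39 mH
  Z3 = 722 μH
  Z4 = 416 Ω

Step 1 — Angular frequency: ω = 2π·f = 2π·1000 = 6283 rad/s.
Step 2 — Component impedances:
  Z1: Z = 1/(jωC) = -j/(ω·C) = 0 - j6052 Ω
  Z2: Z = jωL = j·6283·0.00439 = 0 + j27.58 Ω
  Z3: Z = jωL = j·6283·0.000722 = 0 + j4.536 Ω
  Z4: Z = R = 416 Ω
Step 3 — Ladder network (open output): work backward from the far end, alternating series and parallel combinations. Z_in = 1.818 - j6024 Ω = 6024∠-90.0° Ω.
Step 4 — Power factor: PF = cos(φ) = Re(Z)/|Z| = 1.818/6024 = 0.0003018.
Step 5 — Type: Im(Z) = -6024 ⇒ leading (phase φ = -90.0°).

PF = 0.0003018 (leading, φ = -90.0°)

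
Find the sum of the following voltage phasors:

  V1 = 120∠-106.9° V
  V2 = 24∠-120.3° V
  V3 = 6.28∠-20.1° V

Step 1 — Convert each phasor to rectangular form:
  V1 = 120·(cos(-106.9°) + j·sin(-106.9°)) = -34.88 - j114.8 V
  V2 = 24·(cos(-120.3°) + j·sin(-120.3°)) = -12.11 - j20.72 V
  V3 = 6.28·(cos(-20.1°) + j·sin(-20.1°)) = 5.898 - j2.158 V
Step 2 — Sum components: V_total = -41.1 - j137.7 V.
Step 3 — Convert to polar: |V_total| = 143.7 V, ∠V_total = -106.6°.

V_total = 143.7∠-106.6° V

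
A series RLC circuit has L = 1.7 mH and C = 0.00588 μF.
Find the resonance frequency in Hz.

Step 1 — Resonance condition Im(Z)=0 gives ω₀ = 1/√(LC).
Step 2 — ω₀ = 1/√(0.0017·5.88e-09) = 3.163e+05 rad/s.
Step 3 — f₀ = ω₀/(2π) = 5.034e+04 Hz.

f₀ = 5.034e+04 Hz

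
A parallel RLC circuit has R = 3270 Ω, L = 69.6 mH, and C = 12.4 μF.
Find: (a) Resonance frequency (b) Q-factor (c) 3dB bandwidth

Step 1 — Resonance: ω₀ = 1/√(LC) = 1/√(0.0696·1.24e-05) = 1076 rad/s.
Step 2 — f₀ = ω₀/(2π) = 171.3 Hz.
Step 3 — Parallel Q: Q = R/(ω₀L) = 3270/(1076·0.0696) = 43.65.
Step 4 — Bandwidth: Δω = ω₀/Q = 24.66 rad/s; BW = Δω/(2π) = 3.925 Hz.

(a) f₀ = 171.3 Hz  (b) Q = 43.65  (c) BW = 3.925 Hz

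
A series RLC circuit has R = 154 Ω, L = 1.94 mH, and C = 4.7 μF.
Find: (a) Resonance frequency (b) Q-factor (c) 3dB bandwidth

Step 1 — Resonance: ω₀ = 1/√(LC) = 1/√(0.00194·4.7e-06) = 1.047e+04 rad/s.
Step 2 — f₀ = ω₀/(2π) = 1667 Hz.
Step 3 — Series Q: Q = ω₀L/R = 1.047e+04·0.00194/154 = 0.1319.
Step 4 — Bandwidth: Δω = ω₀/Q = 7.938e+04 rad/s; BW = Δω/(2π) = 1.263e+04 Hz.

(a) f₀ = 1667 Hz  (b) Q = 0.1319  (c) BW = 1.263e+04 Hz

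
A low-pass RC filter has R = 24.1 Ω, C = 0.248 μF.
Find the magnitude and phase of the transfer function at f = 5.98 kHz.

Step 1 — Angular frequency: ω = 2π·5980 = 3.757e+04 rad/s.
Step 2 — Transfer function: H(jω) = 1/(1 + jωRC).
Step 3 — Denominator: 1 + jωRC = 1 + j·3.757e+04·24.1·2.48e-07 = 1 + j0.2246.
Step 4 — H = 0.952 - j0.2138.
Step 5 — Magnitude: |H| = 0.9757 (-0.2 dB); phase: φ = -12.7°.

|H| = 0.9757 (-0.2 dB), φ = -12.7°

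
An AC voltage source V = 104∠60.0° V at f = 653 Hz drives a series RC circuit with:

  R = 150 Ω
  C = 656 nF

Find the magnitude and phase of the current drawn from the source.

Step 1 — Angular frequency: ω = 2π·f = 2π·653 = 4103 rad/s.
Step 2 — Component impedances:
  R: Z = R = 150 Ω
  C: Z = 1/(jωC) = -j/(ω·C) = 0 - j371.5 Ω
Step 3 — Series combination: Z_total = R + C = 150 - j371.5 Ω = 400.7∠-68.0° Ω.
Step 4 — Source phasor: V = 104∠60.0° V = 52 + j90.07 V.
Step 5 — Ohm's law: I = V / Z_total = (52 + j90.07) / (150 - j371.5) = -0.1599 + j0.2045 A.
Step 6 — Convert to polar: |I| = 0.2596 A, ∠I = 128.0°.

I = 0.2596∠128.0° A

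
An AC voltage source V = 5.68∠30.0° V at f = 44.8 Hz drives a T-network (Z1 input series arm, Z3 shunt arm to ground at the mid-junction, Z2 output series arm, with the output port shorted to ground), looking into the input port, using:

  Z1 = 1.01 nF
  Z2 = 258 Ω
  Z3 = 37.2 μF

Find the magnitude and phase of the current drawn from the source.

Step 1 — Angular frequency: ω = 2π·f = 2π·44.8 = 281.5 rad/s.
Step 2 — Component impedances:
  Z1: Z = 1/(jωC) = -j/(ω·C) = 0 - j3.517e+06 Ω
  Z2: Z = R = 258 Ω
  Z3: Z = 1/(jωC) = -j/(ω·C) = 0 - j95.5 Ω
Step 3 — With the output port shorted to ground, the output series arm Z2 runs from the junction to ground; the shunt arm Z3 also runs from the junction to ground. They appear in parallel: Z3 || Z2 = 31.09 - j83.99 Ω.
Step 4 — Series with input arm Z1: Z_in = Z1 + (Z3 || Z2) = 31.09 - j3.517e+06 Ω = 3.517e+06∠-90.0° Ω.
Step 5 — Source phasor: V = 5.68∠30.0° V = 4.919 + j2.84 V.
Step 6 — Ohm's law: I = V / Z_total = (4.919 + j2.84) / (31.09 - j3.517e+06) = -8.074e-07 + j1.398e-06 A.
Step 7 — Convert to polar: |I| = 1.615e-06 A, ∠I = 120.0°.

I = 1.615e-06∠120.0° A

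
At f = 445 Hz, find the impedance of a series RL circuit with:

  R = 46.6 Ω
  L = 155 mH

Step 1 — Angular frequency: ω = 2π·f = 2π·445 = 2796 rad/s.
Step 2 — Component impedances:
  R: Z = R = 46.6 Ω
  L: Z = jωL = j·2796·0.155 = 0 + j433.4 Ω
Step 3 — Series combination: Z_total = R + L = 46.6 + j433.4 Ω = 435.9∠83.9° Ω.

Z = 46.6 + j433.4 Ω = 435.9∠83.9° Ω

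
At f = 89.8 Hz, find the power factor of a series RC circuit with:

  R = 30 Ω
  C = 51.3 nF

Step 1 — Angular frequency: ω = 2π·f = 2π·89.8 = 564.2 rad/s.
Step 2 — Component impedances:
  R: Z = R = 30 Ω
  C: Z = 1/(jωC) = -j/(ω·C) = 0 - j3.455e+04 Ω
Step 3 — Series combination: Z_total = R + C = 30 - j3.455e+04 Ω = 3.455e+04∠-90.0° Ω.
Step 4 — Power factor: PF = cos(φ) = Re(Z)/|Z| = 30/3.455e+04 = 0.0008683.
Step 5 — Type: Im(Z) = -3.455e+04 ⇒ leading (phase φ = -90.0°).

PF = 0.0008683 (leading, φ = -90.0°)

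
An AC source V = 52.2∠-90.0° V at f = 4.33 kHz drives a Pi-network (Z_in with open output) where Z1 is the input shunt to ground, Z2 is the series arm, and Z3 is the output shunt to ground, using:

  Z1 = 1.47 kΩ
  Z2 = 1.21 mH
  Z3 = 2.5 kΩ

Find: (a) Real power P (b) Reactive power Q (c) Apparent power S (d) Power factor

Step 1 — Angular frequency: ω = 2π·f = 2π·4330 = 2.721e+04 rad/s.
Step 2 — Component impedances:
  Z1: Z = R = 1470 Ω
  Z2: Z = jωL = j·2.721e+04·0.00121 = 0 + j32.92 Ω
  Z3: Z = R = 2500 Ω
Step 3 — With open output, the series arm Z2 and the output shunt Z3 appear in series to ground: Z2 + Z3 = 2500 + j32.92 Ω.
Step 4 — Parallel with input shunt Z1: Z_in = Z1 || (Z2 + Z3) = 925.7 + j4.513 Ω = 925.7∠0.3° Ω.
Step 5 — Source phasor: V = 52.2∠-90.0° V = 0 - j52.2 V.
Step 6 — Current: I = V / Z = -0.0002749 - j0.05639 A = 0.05639∠-90.3° A.
Step 7 — Complex power: S = V·I* = 2.943 + j0.01435 VA.
Step 8 — Real power: P = Re(S) = 2.943 W.
Step 9 — Reactive power: Q = Im(S) = 0.01435 VAR.
Step 10 — Apparent power: |S| = 2.943 VA.
Step 11 — Power factor: PF = P/|S| = 1 (lagging).

(a) P = 2.943 W  (b) Q = 0.01435 VAR  (c) S = 2.943 VA  (d) PF = 1 (lagging)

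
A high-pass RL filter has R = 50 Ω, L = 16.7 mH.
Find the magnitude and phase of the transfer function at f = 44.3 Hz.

Step 1 — Angular frequency: ω = 2π·44.3 = 278.3 rad/s.
Step 2 — Transfer function: H(jω) = jωL/(R + jωL).
Step 3 — Numerator jωL = j·4.648; denominator R + jωL = 50 + j4.648.
Step 4 — H = 0.008569 + j0.09217.
Step 5 — Magnitude: |H| = 0.09257 (-20.7 dB); phase: φ = 84.7°.

|H| = 0.09257 (-20.7 dB), φ = 84.7°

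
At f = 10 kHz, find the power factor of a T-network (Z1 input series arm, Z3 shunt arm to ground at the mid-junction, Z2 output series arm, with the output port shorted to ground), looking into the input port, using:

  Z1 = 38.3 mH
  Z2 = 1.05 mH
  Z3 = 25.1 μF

Step 1 — Angular frequency: ω = 2π·f = 2π·1e+04 = 6.283e+04 rad/s.
Step 2 — Component impedances:
  Z1: Z = jωL = j·6.283e+04·0.0383 = 0 + j2406 Ω
  Z2: Z = jωL = j·6.283e+04·0.00105 = 0 + j65.97 Ω
  Z3: Z = 1/(jωC) = -j/(ω·C) = 0 - j0.6341 Ω
Step 3 — With the output port shorted to ground, the output series arm Z2 runs from the junction to ground; the shunt arm Z3 also runs from the junction to ground. They appear in parallel: Z3 || Z2 = 0 - j0.6402 Ω.
Step 4 — Series with input arm Z1: Z_in = Z1 + (Z3 || Z2) = 0 + j2406 Ω = 2406∠90.0° Ω.
Step 5 — Power factor: PF = cos(φ) = Re(Z)/|Z| = 0/2406 = 0.
Step 6 — Type: Im(Z) = 2406 ⇒ lagging (phase φ = 90.0°).

PF = 0 (lagging, φ = 90.0°)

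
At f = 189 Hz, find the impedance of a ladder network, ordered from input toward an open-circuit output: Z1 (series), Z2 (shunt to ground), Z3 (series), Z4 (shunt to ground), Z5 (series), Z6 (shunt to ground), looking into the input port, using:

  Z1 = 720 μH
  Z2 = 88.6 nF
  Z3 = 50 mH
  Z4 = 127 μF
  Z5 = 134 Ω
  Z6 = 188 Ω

Step 1 — Angular frequency: ω = 2π·f = 2π·189 = 1188 rad/s.
Step 2 — Component impedances:
  Z1: Z = jωL = j·1188·0.00072 = 0 + j0.855 Ω
  Z2: Z = 1/(jωC) = -j/(ω·C) = 0 - j9504 Ω
  Z3: Z = jωL = j·1188·0.05 = 0 + j59.38 Ω
  Z4: Z = 1/(jωC) = -j/(ω·C) = 0 - j6.631 Ω
  Z5: Z = R = 134 Ω
  Z6: Z = R = 188 Ω
Step 3 — Ladder network (open output): work backward from the far end, alternating series and parallel combinations. Z_in = 0.138 + j53.9 Ω = 53.9∠89.9° Ω.

Z = 0.138 + j53.9 Ω = 53.9∠89.9° Ω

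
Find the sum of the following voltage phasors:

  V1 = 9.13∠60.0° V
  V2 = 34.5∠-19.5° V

Step 1 — Convert each phasor to rectangular form:
  V1 = 9.13·(cos(60.0°) + j·sin(60.0°)) = 4.565 + j7.907 V
  V2 = 34.5·(cos(-19.5°) + j·sin(-19.5°)) = 32.52 - j11.52 V
Step 2 — Sum components: V_total = 37.09 - j3.61 V.
Step 3 — Convert to polar: |V_total| = 37.26 V, ∠V_total = -5.6°.

V_total = 37.26∠-5.6° V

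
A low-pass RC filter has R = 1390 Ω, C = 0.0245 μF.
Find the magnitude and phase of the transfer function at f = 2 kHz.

Step 1 — Angular frequency: ω = 2π·2000 = 1.257e+04 rad/s.
Step 2 — Transfer function: H(jω) = 1/(1 + jωRC).
Step 3 — Denominator: 1 + jωRC = 1 + j·1.257e+04·1390·2.45e-08 = 1 + j0.4279.
Step 4 — H = 0.8452 - j0.3617.
Step 5 — Magnitude: |H| = 0.9194 (-0.7 dB); phase: φ = -23.2°.

|H| = 0.9194 (-0.7 dB), φ = -23.2°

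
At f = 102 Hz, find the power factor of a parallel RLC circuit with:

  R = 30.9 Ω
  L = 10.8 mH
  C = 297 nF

Step 1 — Angular frequency: ω = 2π·f = 2π·102 = 640.9 rad/s.
Step 2 — Component impedances:
  R: Z = R = 30.9 Ω
  L: Z = jωL = j·640.9·0.0108 = 0 + j6.922 Ω
  C: Z = 1/(jωC) = -j/(ω·C) = 0 - j5254 Ω
Step 3 — Parallel combination: 1/Z_total = 1/R + 1/L + 1/C; Z_total = 1.48 + j6.599 Ω = 6.763∠77.4° Ω.
Step 4 — Power factor: PF = cos(φ) = Re(Z)/|Z| = 1.4801/6.7627 = 0.2189.
Step 5 — Type: Im(Z) = 6.599 ⇒ lagging (phase φ = 77.4°).

PF = 0.2189 (lagging, φ = 77.4°)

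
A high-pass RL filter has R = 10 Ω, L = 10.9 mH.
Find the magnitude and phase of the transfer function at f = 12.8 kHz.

Step 1 — Angular frequency: ω = 2π·1.28e+04 = 8.042e+04 rad/s.
Step 2 — Transfer function: H(jω) = jωL/(R + jωL).
Step 3 — Numerator jωL = j·876.6; denominator R + jωL = 10 + j876.6.
Step 4 — H = 0.9999 + j0.01141.
Step 5 — Magnitude: |H| = 0.9999 (-0.0 dB); phase: φ = 0.7°.

|H| = 0.9999 (-0.0 dB), φ = 0.7°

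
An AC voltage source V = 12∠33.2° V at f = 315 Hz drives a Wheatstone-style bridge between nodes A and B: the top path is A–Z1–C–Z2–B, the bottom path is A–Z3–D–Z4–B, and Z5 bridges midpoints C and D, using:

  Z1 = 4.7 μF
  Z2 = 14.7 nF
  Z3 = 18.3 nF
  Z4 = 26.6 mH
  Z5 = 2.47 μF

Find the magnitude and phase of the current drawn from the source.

Step 1 — Angular frequency: ω = 2π·f = 2π·315 = 1979 rad/s.
Step 2 — Component impedances:
  Z1: Z = 1/(jωC) = -j/(ω·C) = 0 - j107.5 Ω
  Z2: Z = 1/(jωC) = -j/(ω·C) = 0 - j3.437e+04 Ω
  Z3: Z = 1/(jωC) = -j/(ω·C) = 0 - j2.761e+04 Ω
  Z4: Z = jωL = j·1979·0.0266 = 0 + j52.65 Ω
  Z5: Z = 1/(jωC) = -j/(ω·C) = 0 - j204.6 Ω
Step 3 — Bridge requires nodal analysis (the Z5 bridge couples midpoints C and D, so the two paths cannot be reduced to a simple series/parallel combination). Setting node B to ground and injecting 1 A at node A, the 3-node admittance system at A, C, D solves to V_A = Z_AB = 0 - j255.3 Ω = 255.3∠-90.0° Ω.
Step 4 — Source phasor: V = 12∠33.2° V = 10.04 + j6.571 V.
Step 5 — Ohm's law: I = V / Z_total = (10.04 + j6.571) / (0 - j255.3) = -0.02574 + j0.03933 A.
Step 6 — Convert to polar: |I| = 0.04701 A, ∠I = 123.2°.

I = 0.04701∠123.2° A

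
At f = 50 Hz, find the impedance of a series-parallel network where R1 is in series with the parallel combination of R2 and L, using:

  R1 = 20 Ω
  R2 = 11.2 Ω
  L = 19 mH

Step 1 — Angular frequency: ω = 2π·f = 2π·50 = 314.2 rad/s.
Step 2 — Component impedances:
  R1: Z = R = 20 Ω
  R2: Z = R = 11.2 Ω
  L: Z = jωL = j·314.2·0.019 = 0 + j5.969 Ω
Step 3 — Parallel branch: R2 || L = 1/(1/R2 + 1/L) = 2.477 + j4.649 Ω.
Step 4 — Series with R1: Z_total = R1 + (R2 || L) = 22.48 + j4.649 Ω = 22.95∠11.7° Ω.

Z = 22.48 + j4.649 Ω = 22.95∠11.7° Ω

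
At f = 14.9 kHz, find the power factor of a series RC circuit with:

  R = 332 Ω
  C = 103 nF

Step 1 — Angular frequency: ω = 2π·f = 2π·1.49e+04 = 9.362e+04 rad/s.
Step 2 — Component impedances:
  R: Z = R = 332 Ω
  C: Z = 1/(jωC) = -j/(ω·C) = 0 - j103.7 Ω
Step 3 — Series combination: Z_total = R + C = 332 - j103.7 Ω = 347.8∠-17.3° Ω.
Step 4 — Power factor: PF = cos(φ) = Re(Z)/|Z| = 332/347.82 = 0.9545.
Step 5 — Type: Im(Z) = -103.7 ⇒ leading (phase φ = -17.3°).

PF = 0.9545 (leading, φ = -17.3°)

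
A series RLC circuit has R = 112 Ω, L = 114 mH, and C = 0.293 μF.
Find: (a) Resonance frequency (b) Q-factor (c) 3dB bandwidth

Step 1 — Resonance: ω₀ = 1/√(LC) = 1/√(0.114·2.93e-07) = 5472 rad/s.
Step 2 — f₀ = ω₀/(2π) = 870.8 Hz.
Step 3 — Series Q: Q = ω₀L/R = 5472·0.114/112 = 5.569.
Step 4 — Bandwidth: Δω = ω₀/Q = 982.5 rad/s; BW = Δω/(2π) = 156.4 Hz.

(a) f₀ = 870.8 Hz  (b) Q = 5.569  (c) BW = 156.4 Hz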